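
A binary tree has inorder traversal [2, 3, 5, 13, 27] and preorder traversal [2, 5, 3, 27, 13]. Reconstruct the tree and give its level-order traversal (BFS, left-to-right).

Inorder:  [2, 3, 5, 13, 27]
Preorder: [2, 5, 3, 27, 13]
Algorithm: preorder visits root first, so consume preorder in order;
for each root, split the current inorder slice at that value into
left-subtree inorder and right-subtree inorder, then recurse.
Recursive splits:
  root=2; inorder splits into left=[], right=[3, 5, 13, 27]
  root=5; inorder splits into left=[3], right=[13, 27]
  root=3; inorder splits into left=[], right=[]
  root=27; inorder splits into left=[13], right=[]
  root=13; inorder splits into left=[], right=[]
Reconstructed level-order: [2, 5, 3, 27, 13]


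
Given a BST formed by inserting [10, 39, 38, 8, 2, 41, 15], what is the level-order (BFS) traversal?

Tree insertion order: [10, 39, 38, 8, 2, 41, 15]
Tree (level-order array): [10, 8, 39, 2, None, 38, 41, None, None, 15]
BFS from the root, enqueuing left then right child of each popped node:
  queue [10] -> pop 10, enqueue [8, 39], visited so far: [10]
  queue [8, 39] -> pop 8, enqueue [2], visited so far: [10, 8]
  queue [39, 2] -> pop 39, enqueue [38, 41], visited so far: [10, 8, 39]
  queue [2, 38, 41] -> pop 2, enqueue [none], visited so far: [10, 8, 39, 2]
  queue [38, 41] -> pop 38, enqueue [15], visited so far: [10, 8, 39, 2, 38]
  queue [41, 15] -> pop 41, enqueue [none], visited so far: [10, 8, 39, 2, 38, 41]
  queue [15] -> pop 15, enqueue [none], visited so far: [10, 8, 39, 2, 38, 41, 15]
Result: [10, 8, 39, 2, 38, 41, 15]


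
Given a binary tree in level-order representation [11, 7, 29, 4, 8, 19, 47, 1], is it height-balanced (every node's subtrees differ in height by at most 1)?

Tree (level-order array): [11, 7, 29, 4, 8, 19, 47, 1]
Definition: a tree is height-balanced if, at every node, |h(left) - h(right)| <= 1 (empty subtree has height -1).
Bottom-up per-node check:
  node 1: h_left=-1, h_right=-1, diff=0 [OK], height=0
  node 4: h_left=0, h_right=-1, diff=1 [OK], height=1
  node 8: h_left=-1, h_right=-1, diff=0 [OK], height=0
  node 7: h_left=1, h_right=0, diff=1 [OK], height=2
  node 19: h_left=-1, h_right=-1, diff=0 [OK], height=0
  node 47: h_left=-1, h_right=-1, diff=0 [OK], height=0
  node 29: h_left=0, h_right=0, diff=0 [OK], height=1
  node 11: h_left=2, h_right=1, diff=1 [OK], height=3
All nodes satisfy the balance condition.
Result: Balanced


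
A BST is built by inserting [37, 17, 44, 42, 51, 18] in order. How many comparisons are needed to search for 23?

Search path for 23: 37 -> 17 -> 18
Found: False
Comparisons: 3


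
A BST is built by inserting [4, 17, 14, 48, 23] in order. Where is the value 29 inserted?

Starting tree (level order): [4, None, 17, 14, 48, None, None, 23]
Insertion path: 4 -> 17 -> 48 -> 23
Result: insert 29 as right child of 23
Final tree (level order): [4, None, 17, 14, 48, None, None, 23, None, None, 29]


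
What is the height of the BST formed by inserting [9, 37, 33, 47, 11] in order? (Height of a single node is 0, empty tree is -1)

Insertion order: [9, 37, 33, 47, 11]
Tree (level-order array): [9, None, 37, 33, 47, 11]
Compute height bottom-up (empty subtree = -1):
  height(11) = 1 + max(-1, -1) = 0
  height(33) = 1 + max(0, -1) = 1
  height(47) = 1 + max(-1, -1) = 0
  height(37) = 1 + max(1, 0) = 2
  height(9) = 1 + max(-1, 2) = 3
Height = 3


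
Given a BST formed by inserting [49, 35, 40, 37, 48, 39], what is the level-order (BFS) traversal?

Tree insertion order: [49, 35, 40, 37, 48, 39]
Tree (level-order array): [49, 35, None, None, 40, 37, 48, None, 39]
BFS from the root, enqueuing left then right child of each popped node:
  queue [49] -> pop 49, enqueue [35], visited so far: [49]
  queue [35] -> pop 35, enqueue [40], visited so far: [49, 35]
  queue [40] -> pop 40, enqueue [37, 48], visited so far: [49, 35, 40]
  queue [37, 48] -> pop 37, enqueue [39], visited so far: [49, 35, 40, 37]
  queue [48, 39] -> pop 48, enqueue [none], visited so far: [49, 35, 40, 37, 48]
  queue [39] -> pop 39, enqueue [none], visited so far: [49, 35, 40, 37, 48, 39]
Result: [49, 35, 40, 37, 48, 39]


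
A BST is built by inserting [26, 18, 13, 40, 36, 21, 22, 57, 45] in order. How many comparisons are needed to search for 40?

Search path for 40: 26 -> 40
Found: True
Comparisons: 2


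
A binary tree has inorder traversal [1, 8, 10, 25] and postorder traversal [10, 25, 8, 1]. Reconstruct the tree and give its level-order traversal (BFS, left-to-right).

Inorder:   [1, 8, 10, 25]
Postorder: [10, 25, 8, 1]
Algorithm: postorder visits root last, so walk postorder right-to-left;
each value is the root of the current inorder slice — split it at that
value, recurse on the right subtree first, then the left.
Recursive splits:
  root=1; inorder splits into left=[], right=[8, 10, 25]
  root=8; inorder splits into left=[], right=[10, 25]
  root=25; inorder splits into left=[10], right=[]
  root=10; inorder splits into left=[], right=[]
Reconstructed level-order: [1, 8, 25, 10]


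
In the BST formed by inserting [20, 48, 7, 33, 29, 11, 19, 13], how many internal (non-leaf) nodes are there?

Tree built from: [20, 48, 7, 33, 29, 11, 19, 13]
Tree (level-order array): [20, 7, 48, None, 11, 33, None, None, 19, 29, None, 13]
Rule: An internal node has at least one child.
Per-node child counts:
  node 20: 2 child(ren)
  node 7: 1 child(ren)
  node 11: 1 child(ren)
  node 19: 1 child(ren)
  node 13: 0 child(ren)
  node 48: 1 child(ren)
  node 33: 1 child(ren)
  node 29: 0 child(ren)
Matching nodes: [20, 7, 11, 19, 48, 33]
Count of internal (non-leaf) nodes: 6


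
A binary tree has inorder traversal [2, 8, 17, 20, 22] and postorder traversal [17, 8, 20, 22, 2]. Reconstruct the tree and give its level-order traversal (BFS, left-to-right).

Inorder:   [2, 8, 17, 20, 22]
Postorder: [17, 8, 20, 22, 2]
Algorithm: postorder visits root last, so walk postorder right-to-left;
each value is the root of the current inorder slice — split it at that
value, recurse on the right subtree first, then the left.
Recursive splits:
  root=2; inorder splits into left=[], right=[8, 17, 20, 22]
  root=22; inorder splits into left=[8, 17, 20], right=[]
  root=20; inorder splits into left=[8, 17], right=[]
  root=8; inorder splits into left=[], right=[17]
  root=17; inorder splits into left=[], right=[]
Reconstructed level-order: [2, 22, 20, 8, 17]


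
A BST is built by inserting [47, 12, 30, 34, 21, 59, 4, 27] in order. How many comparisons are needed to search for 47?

Search path for 47: 47
Found: True
Comparisons: 1


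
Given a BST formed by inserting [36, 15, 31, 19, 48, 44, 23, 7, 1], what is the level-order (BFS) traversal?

Tree insertion order: [36, 15, 31, 19, 48, 44, 23, 7, 1]
Tree (level-order array): [36, 15, 48, 7, 31, 44, None, 1, None, 19, None, None, None, None, None, None, 23]
BFS from the root, enqueuing left then right child of each popped node:
  queue [36] -> pop 36, enqueue [15, 48], visited so far: [36]
  queue [15, 48] -> pop 15, enqueue [7, 31], visited so far: [36, 15]
  queue [48, 7, 31] -> pop 48, enqueue [44], visited so far: [36, 15, 48]
  queue [7, 31, 44] -> pop 7, enqueue [1], visited so far: [36, 15, 48, 7]
  queue [31, 44, 1] -> pop 31, enqueue [19], visited so far: [36, 15, 48, 7, 31]
  queue [44, 1, 19] -> pop 44, enqueue [none], visited so far: [36, 15, 48, 7, 31, 44]
  queue [1, 19] -> pop 1, enqueue [none], visited so far: [36, 15, 48, 7, 31, 44, 1]
  queue [19] -> pop 19, enqueue [23], visited so far: [36, 15, 48, 7, 31, 44, 1, 19]
  queue [23] -> pop 23, enqueue [none], visited so far: [36, 15, 48, 7, 31, 44, 1, 19, 23]
Result: [36, 15, 48, 7, 31, 44, 1, 19, 23]


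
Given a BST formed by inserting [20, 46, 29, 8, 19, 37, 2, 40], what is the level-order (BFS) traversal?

Tree insertion order: [20, 46, 29, 8, 19, 37, 2, 40]
Tree (level-order array): [20, 8, 46, 2, 19, 29, None, None, None, None, None, None, 37, None, 40]
BFS from the root, enqueuing left then right child of each popped node:
  queue [20] -> pop 20, enqueue [8, 46], visited so far: [20]
  queue [8, 46] -> pop 8, enqueue [2, 19], visited so far: [20, 8]
  queue [46, 2, 19] -> pop 46, enqueue [29], visited so far: [20, 8, 46]
  queue [2, 19, 29] -> pop 2, enqueue [none], visited so far: [20, 8, 46, 2]
  queue [19, 29] -> pop 19, enqueue [none], visited so far: [20, 8, 46, 2, 19]
  queue [29] -> pop 29, enqueue [37], visited so far: [20, 8, 46, 2, 19, 29]
  queue [37] -> pop 37, enqueue [40], visited so far: [20, 8, 46, 2, 19, 29, 37]
  queue [40] -> pop 40, enqueue [none], visited so far: [20, 8, 46, 2, 19, 29, 37, 40]
Result: [20, 8, 46, 2, 19, 29, 37, 40]


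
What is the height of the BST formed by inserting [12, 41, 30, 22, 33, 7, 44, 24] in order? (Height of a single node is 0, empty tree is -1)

Insertion order: [12, 41, 30, 22, 33, 7, 44, 24]
Tree (level-order array): [12, 7, 41, None, None, 30, 44, 22, 33, None, None, None, 24]
Compute height bottom-up (empty subtree = -1):
  height(7) = 1 + max(-1, -1) = 0
  height(24) = 1 + max(-1, -1) = 0
  height(22) = 1 + max(-1, 0) = 1
  height(33) = 1 + max(-1, -1) = 0
  height(30) = 1 + max(1, 0) = 2
  height(44) = 1 + max(-1, -1) = 0
  height(41) = 1 + max(2, 0) = 3
  height(12) = 1 + max(0, 3) = 4
Height = 4


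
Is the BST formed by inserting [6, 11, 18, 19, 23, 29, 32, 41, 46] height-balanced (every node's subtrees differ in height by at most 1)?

Tree (level-order array): [6, None, 11, None, 18, None, 19, None, 23, None, 29, None, 32, None, 41, None, 46]
Definition: a tree is height-balanced if, at every node, |h(left) - h(right)| <= 1 (empty subtree has height -1).
Bottom-up per-node check:
  node 46: h_left=-1, h_right=-1, diff=0 [OK], height=0
  node 41: h_left=-1, h_right=0, diff=1 [OK], height=1
  node 32: h_left=-1, h_right=1, diff=2 [FAIL (|-1-1|=2 > 1)], height=2
  node 29: h_left=-1, h_right=2, diff=3 [FAIL (|-1-2|=3 > 1)], height=3
  node 23: h_left=-1, h_right=3, diff=4 [FAIL (|-1-3|=4 > 1)], height=4
  node 19: h_left=-1, h_right=4, diff=5 [FAIL (|-1-4|=5 > 1)], height=5
  node 18: h_left=-1, h_right=5, diff=6 [FAIL (|-1-5|=6 > 1)], height=6
  node 11: h_left=-1, h_right=6, diff=7 [FAIL (|-1-6|=7 > 1)], height=7
  node 6: h_left=-1, h_right=7, diff=8 [FAIL (|-1-7|=8 > 1)], height=8
Node 32 violates the condition: |-1 - 1| = 2 > 1.
Result: Not balanced


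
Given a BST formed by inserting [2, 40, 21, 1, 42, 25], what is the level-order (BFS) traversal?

Tree insertion order: [2, 40, 21, 1, 42, 25]
Tree (level-order array): [2, 1, 40, None, None, 21, 42, None, 25]
BFS from the root, enqueuing left then right child of each popped node:
  queue [2] -> pop 2, enqueue [1, 40], visited so far: [2]
  queue [1, 40] -> pop 1, enqueue [none], visited so far: [2, 1]
  queue [40] -> pop 40, enqueue [21, 42], visited so far: [2, 1, 40]
  queue [21, 42] -> pop 21, enqueue [25], visited so far: [2, 1, 40, 21]
  queue [42, 25] -> pop 42, enqueue [none], visited so far: [2, 1, 40, 21, 42]
  queue [25] -> pop 25, enqueue [none], visited so far: [2, 1, 40, 21, 42, 25]
Result: [2, 1, 40, 21, 42, 25]


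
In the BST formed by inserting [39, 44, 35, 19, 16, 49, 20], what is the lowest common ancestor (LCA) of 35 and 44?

Tree insertion order: [39, 44, 35, 19, 16, 49, 20]
Tree (level-order array): [39, 35, 44, 19, None, None, 49, 16, 20]
In a BST, the LCA of p=35, q=44 is the first node v on the
root-to-leaf path with p <= v <= q (go left if both < v, right if both > v).
Walk from root:
  at 39: 35 <= 39 <= 44, this is the LCA
LCA = 39


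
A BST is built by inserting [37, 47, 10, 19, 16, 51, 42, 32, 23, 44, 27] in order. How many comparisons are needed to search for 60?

Search path for 60: 37 -> 47 -> 51
Found: False
Comparisons: 3


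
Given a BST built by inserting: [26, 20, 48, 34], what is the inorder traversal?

Tree insertion order: [26, 20, 48, 34]
Tree (level-order array): [26, 20, 48, None, None, 34]
Inorder traversal: [20, 26, 34, 48]


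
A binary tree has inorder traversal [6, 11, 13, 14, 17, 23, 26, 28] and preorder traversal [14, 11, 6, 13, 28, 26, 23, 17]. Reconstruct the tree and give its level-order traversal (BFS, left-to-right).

Inorder:  [6, 11, 13, 14, 17, 23, 26, 28]
Preorder: [14, 11, 6, 13, 28, 26, 23, 17]
Algorithm: preorder visits root first, so consume preorder in order;
for each root, split the current inorder slice at that value into
left-subtree inorder and right-subtree inorder, then recurse.
Recursive splits:
  root=14; inorder splits into left=[6, 11, 13], right=[17, 23, 26, 28]
  root=11; inorder splits into left=[6], right=[13]
  root=6; inorder splits into left=[], right=[]
  root=13; inorder splits into left=[], right=[]
  root=28; inorder splits into left=[17, 23, 26], right=[]
  root=26; inorder splits into left=[17, 23], right=[]
  root=23; inorder splits into left=[17], right=[]
  root=17; inorder splits into left=[], right=[]
Reconstructed level-order: [14, 11, 28, 6, 13, 26, 23, 17]


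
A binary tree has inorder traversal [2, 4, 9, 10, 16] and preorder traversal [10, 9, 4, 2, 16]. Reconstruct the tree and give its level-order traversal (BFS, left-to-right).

Inorder:  [2, 4, 9, 10, 16]
Preorder: [10, 9, 4, 2, 16]
Algorithm: preorder visits root first, so consume preorder in order;
for each root, split the current inorder slice at that value into
left-subtree inorder and right-subtree inorder, then recurse.
Recursive splits:
  root=10; inorder splits into left=[2, 4, 9], right=[16]
  root=9; inorder splits into left=[2, 4], right=[]
  root=4; inorder splits into left=[2], right=[]
  root=2; inorder splits into left=[], right=[]
  root=16; inorder splits into left=[], right=[]
Reconstructed level-order: [10, 9, 16, 4, 2]


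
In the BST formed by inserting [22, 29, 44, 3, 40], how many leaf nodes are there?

Tree built from: [22, 29, 44, 3, 40]
Tree (level-order array): [22, 3, 29, None, None, None, 44, 40]
Rule: A leaf has 0 children.
Per-node child counts:
  node 22: 2 child(ren)
  node 3: 0 child(ren)
  node 29: 1 child(ren)
  node 44: 1 child(ren)
  node 40: 0 child(ren)
Matching nodes: [3, 40]
Count of leaf nodes: 2


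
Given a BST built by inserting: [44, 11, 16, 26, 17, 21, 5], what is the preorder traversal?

Tree insertion order: [44, 11, 16, 26, 17, 21, 5]
Tree (level-order array): [44, 11, None, 5, 16, None, None, None, 26, 17, None, None, 21]
Preorder traversal: [44, 11, 5, 16, 26, 17, 21]


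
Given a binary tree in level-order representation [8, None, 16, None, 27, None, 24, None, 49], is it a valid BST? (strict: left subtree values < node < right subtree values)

Level-order array: [8, None, 16, None, 27, None, 24, None, 49]
Validate using subtree bounds (lo, hi): at each node, require lo < value < hi,
then recurse left with hi=value and right with lo=value.
Preorder trace (stopping at first violation):
  at node 8 with bounds (-inf, +inf): OK
  at node 16 with bounds (8, +inf): OK
  at node 27 with bounds (16, +inf): OK
  at node 24 with bounds (27, +inf): VIOLATION
Node 24 violates its bound: not (27 < 24 < +inf).
Result: Not a valid BST


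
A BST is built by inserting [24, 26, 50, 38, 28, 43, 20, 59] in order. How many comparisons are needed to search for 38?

Search path for 38: 24 -> 26 -> 50 -> 38
Found: True
Comparisons: 4


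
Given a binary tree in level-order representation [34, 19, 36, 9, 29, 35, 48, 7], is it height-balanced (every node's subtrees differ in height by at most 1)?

Tree (level-order array): [34, 19, 36, 9, 29, 35, 48, 7]
Definition: a tree is height-balanced if, at every node, |h(left) - h(right)| <= 1 (empty subtree has height -1).
Bottom-up per-node check:
  node 7: h_left=-1, h_right=-1, diff=0 [OK], height=0
  node 9: h_left=0, h_right=-1, diff=1 [OK], height=1
  node 29: h_left=-1, h_right=-1, diff=0 [OK], height=0
  node 19: h_left=1, h_right=0, diff=1 [OK], height=2
  node 35: h_left=-1, h_right=-1, diff=0 [OK], height=0
  node 48: h_left=-1, h_right=-1, diff=0 [OK], height=0
  node 36: h_left=0, h_right=0, diff=0 [OK], height=1
  node 34: h_left=2, h_right=1, diff=1 [OK], height=3
All nodes satisfy the balance condition.
Result: Balanced


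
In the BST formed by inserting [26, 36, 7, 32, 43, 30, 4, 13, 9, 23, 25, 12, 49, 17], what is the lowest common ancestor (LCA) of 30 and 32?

Tree insertion order: [26, 36, 7, 32, 43, 30, 4, 13, 9, 23, 25, 12, 49, 17]
Tree (level-order array): [26, 7, 36, 4, 13, 32, 43, None, None, 9, 23, 30, None, None, 49, None, 12, 17, 25]
In a BST, the LCA of p=30, q=32 is the first node v on the
root-to-leaf path with p <= v <= q (go left if both < v, right if both > v).
Walk from root:
  at 26: both 30 and 32 > 26, go right
  at 36: both 30 and 32 < 36, go left
  at 32: 30 <= 32 <= 32, this is the LCA
LCA = 32


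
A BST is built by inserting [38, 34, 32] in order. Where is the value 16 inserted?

Starting tree (level order): [38, 34, None, 32]
Insertion path: 38 -> 34 -> 32
Result: insert 16 as left child of 32
Final tree (level order): [38, 34, None, 32, None, 16]


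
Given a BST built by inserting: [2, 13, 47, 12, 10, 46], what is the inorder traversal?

Tree insertion order: [2, 13, 47, 12, 10, 46]
Tree (level-order array): [2, None, 13, 12, 47, 10, None, 46]
Inorder traversal: [2, 10, 12, 13, 46, 47]


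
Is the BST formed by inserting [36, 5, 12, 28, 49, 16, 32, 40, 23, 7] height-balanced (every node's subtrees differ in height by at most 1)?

Tree (level-order array): [36, 5, 49, None, 12, 40, None, 7, 28, None, None, None, None, 16, 32, None, 23]
Definition: a tree is height-balanced if, at every node, |h(left) - h(right)| <= 1 (empty subtree has height -1).
Bottom-up per-node check:
  node 7: h_left=-1, h_right=-1, diff=0 [OK], height=0
  node 23: h_left=-1, h_right=-1, diff=0 [OK], height=0
  node 16: h_left=-1, h_right=0, diff=1 [OK], height=1
  node 32: h_left=-1, h_right=-1, diff=0 [OK], height=0
  node 28: h_left=1, h_right=0, diff=1 [OK], height=2
  node 12: h_left=0, h_right=2, diff=2 [FAIL (|0-2|=2 > 1)], height=3
  node 5: h_left=-1, h_right=3, diff=4 [FAIL (|-1-3|=4 > 1)], height=4
  node 40: h_left=-1, h_right=-1, diff=0 [OK], height=0
  node 49: h_left=0, h_right=-1, diff=1 [OK], height=1
  node 36: h_left=4, h_right=1, diff=3 [FAIL (|4-1|=3 > 1)], height=5
Node 12 violates the condition: |0 - 2| = 2 > 1.
Result: Not balanced


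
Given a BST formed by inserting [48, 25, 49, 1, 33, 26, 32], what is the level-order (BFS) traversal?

Tree insertion order: [48, 25, 49, 1, 33, 26, 32]
Tree (level-order array): [48, 25, 49, 1, 33, None, None, None, None, 26, None, None, 32]
BFS from the root, enqueuing left then right child of each popped node:
  queue [48] -> pop 48, enqueue [25, 49], visited so far: [48]
  queue [25, 49] -> pop 25, enqueue [1, 33], visited so far: [48, 25]
  queue [49, 1, 33] -> pop 49, enqueue [none], visited so far: [48, 25, 49]
  queue [1, 33] -> pop 1, enqueue [none], visited so far: [48, 25, 49, 1]
  queue [33] -> pop 33, enqueue [26], visited so far: [48, 25, 49, 1, 33]
  queue [26] -> pop 26, enqueue [32], visited so far: [48, 25, 49, 1, 33, 26]
  queue [32] -> pop 32, enqueue [none], visited so far: [48, 25, 49, 1, 33, 26, 32]
Result: [48, 25, 49, 1, 33, 26, 32]


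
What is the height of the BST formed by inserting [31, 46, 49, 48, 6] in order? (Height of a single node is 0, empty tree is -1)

Insertion order: [31, 46, 49, 48, 6]
Tree (level-order array): [31, 6, 46, None, None, None, 49, 48]
Compute height bottom-up (empty subtree = -1):
  height(6) = 1 + max(-1, -1) = 0
  height(48) = 1 + max(-1, -1) = 0
  height(49) = 1 + max(0, -1) = 1
  height(46) = 1 + max(-1, 1) = 2
  height(31) = 1 + max(0, 2) = 3
Height = 3


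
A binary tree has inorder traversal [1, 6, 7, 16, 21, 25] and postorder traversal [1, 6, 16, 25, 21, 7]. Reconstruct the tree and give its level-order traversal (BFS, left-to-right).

Inorder:   [1, 6, 7, 16, 21, 25]
Postorder: [1, 6, 16, 25, 21, 7]
Algorithm: postorder visits root last, so walk postorder right-to-left;
each value is the root of the current inorder slice — split it at that
value, recurse on the right subtree first, then the left.
Recursive splits:
  root=7; inorder splits into left=[1, 6], right=[16, 21, 25]
  root=21; inorder splits into left=[16], right=[25]
  root=25; inorder splits into left=[], right=[]
  root=16; inorder splits into left=[], right=[]
  root=6; inorder splits into left=[1], right=[]
  root=1; inorder splits into left=[], right=[]
Reconstructed level-order: [7, 6, 21, 1, 16, 25]


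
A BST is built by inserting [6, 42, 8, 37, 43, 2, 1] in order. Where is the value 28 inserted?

Starting tree (level order): [6, 2, 42, 1, None, 8, 43, None, None, None, 37]
Insertion path: 6 -> 42 -> 8 -> 37
Result: insert 28 as left child of 37
Final tree (level order): [6, 2, 42, 1, None, 8, 43, None, None, None, 37, None, None, 28]


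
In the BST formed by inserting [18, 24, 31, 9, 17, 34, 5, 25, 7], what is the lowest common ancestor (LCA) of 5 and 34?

Tree insertion order: [18, 24, 31, 9, 17, 34, 5, 25, 7]
Tree (level-order array): [18, 9, 24, 5, 17, None, 31, None, 7, None, None, 25, 34]
In a BST, the LCA of p=5, q=34 is the first node v on the
root-to-leaf path with p <= v <= q (go left if both < v, right if both > v).
Walk from root:
  at 18: 5 <= 18 <= 34, this is the LCA
LCA = 18


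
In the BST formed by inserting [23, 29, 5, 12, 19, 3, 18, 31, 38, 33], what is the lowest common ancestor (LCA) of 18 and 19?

Tree insertion order: [23, 29, 5, 12, 19, 3, 18, 31, 38, 33]
Tree (level-order array): [23, 5, 29, 3, 12, None, 31, None, None, None, 19, None, 38, 18, None, 33]
In a BST, the LCA of p=18, q=19 is the first node v on the
root-to-leaf path with p <= v <= q (go left if both < v, right if both > v).
Walk from root:
  at 23: both 18 and 19 < 23, go left
  at 5: both 18 and 19 > 5, go right
  at 12: both 18 and 19 > 12, go right
  at 19: 18 <= 19 <= 19, this is the LCA
LCA = 19


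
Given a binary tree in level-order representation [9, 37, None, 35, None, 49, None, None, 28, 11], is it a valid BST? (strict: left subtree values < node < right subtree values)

Level-order array: [9, 37, None, 35, None, 49, None, None, 28, 11]
Validate using subtree bounds (lo, hi): at each node, require lo < value < hi,
then recurse left with hi=value and right with lo=value.
Preorder trace (stopping at first violation):
  at node 9 with bounds (-inf, +inf): OK
  at node 37 with bounds (-inf, 9): VIOLATION
Node 37 violates its bound: not (-inf < 37 < 9).
Result: Not a valid BST


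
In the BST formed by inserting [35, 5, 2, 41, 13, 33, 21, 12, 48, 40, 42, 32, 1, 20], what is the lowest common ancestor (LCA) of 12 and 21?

Tree insertion order: [35, 5, 2, 41, 13, 33, 21, 12, 48, 40, 42, 32, 1, 20]
Tree (level-order array): [35, 5, 41, 2, 13, 40, 48, 1, None, 12, 33, None, None, 42, None, None, None, None, None, 21, None, None, None, 20, 32]
In a BST, the LCA of p=12, q=21 is the first node v on the
root-to-leaf path with p <= v <= q (go left if both < v, right if both > v).
Walk from root:
  at 35: both 12 and 21 < 35, go left
  at 5: both 12 and 21 > 5, go right
  at 13: 12 <= 13 <= 21, this is the LCA
LCA = 13


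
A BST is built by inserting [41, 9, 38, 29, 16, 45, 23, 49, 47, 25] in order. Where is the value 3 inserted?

Starting tree (level order): [41, 9, 45, None, 38, None, 49, 29, None, 47, None, 16, None, None, None, None, 23, None, 25]
Insertion path: 41 -> 9
Result: insert 3 as left child of 9
Final tree (level order): [41, 9, 45, 3, 38, None, 49, None, None, 29, None, 47, None, 16, None, None, None, None, 23, None, 25]


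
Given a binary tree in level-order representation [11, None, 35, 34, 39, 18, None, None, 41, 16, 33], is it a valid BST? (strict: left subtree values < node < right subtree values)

Level-order array: [11, None, 35, 34, 39, 18, None, None, 41, 16, 33]
Validate using subtree bounds (lo, hi): at each node, require lo < value < hi,
then recurse left with hi=value and right with lo=value.
Preorder trace (stopping at first violation):
  at node 11 with bounds (-inf, +inf): OK
  at node 35 with bounds (11, +inf): OK
  at node 34 with bounds (11, 35): OK
  at node 18 with bounds (11, 34): OK
  at node 16 with bounds (11, 18): OK
  at node 33 with bounds (18, 34): OK
  at node 39 with bounds (35, +inf): OK
  at node 41 with bounds (39, +inf): OK
No violation found at any node.
Result: Valid BST


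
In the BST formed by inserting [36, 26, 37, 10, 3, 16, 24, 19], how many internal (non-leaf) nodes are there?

Tree built from: [36, 26, 37, 10, 3, 16, 24, 19]
Tree (level-order array): [36, 26, 37, 10, None, None, None, 3, 16, None, None, None, 24, 19]
Rule: An internal node has at least one child.
Per-node child counts:
  node 36: 2 child(ren)
  node 26: 1 child(ren)
  node 10: 2 child(ren)
  node 3: 0 child(ren)
  node 16: 1 child(ren)
  node 24: 1 child(ren)
  node 19: 0 child(ren)
  node 37: 0 child(ren)
Matching nodes: [36, 26, 10, 16, 24]
Count of internal (non-leaf) nodes: 5


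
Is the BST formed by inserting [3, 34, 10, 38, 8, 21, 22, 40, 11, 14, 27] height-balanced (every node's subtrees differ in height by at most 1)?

Tree (level-order array): [3, None, 34, 10, 38, 8, 21, None, 40, None, None, 11, 22, None, None, None, 14, None, 27]
Definition: a tree is height-balanced if, at every node, |h(left) - h(right)| <= 1 (empty subtree has height -1).
Bottom-up per-node check:
  node 8: h_left=-1, h_right=-1, diff=0 [OK], height=0
  node 14: h_left=-1, h_right=-1, diff=0 [OK], height=0
  node 11: h_left=-1, h_right=0, diff=1 [OK], height=1
  node 27: h_left=-1, h_right=-1, diff=0 [OK], height=0
  node 22: h_left=-1, h_right=0, diff=1 [OK], height=1
  node 21: h_left=1, h_right=1, diff=0 [OK], height=2
  node 10: h_left=0, h_right=2, diff=2 [FAIL (|0-2|=2 > 1)], height=3
  node 40: h_left=-1, h_right=-1, diff=0 [OK], height=0
  node 38: h_left=-1, h_right=0, diff=1 [OK], height=1
  node 34: h_left=3, h_right=1, diff=2 [FAIL (|3-1|=2 > 1)], height=4
  node 3: h_left=-1, h_right=4, diff=5 [FAIL (|-1-4|=5 > 1)], height=5
Node 10 violates the condition: |0 - 2| = 2 > 1.
Result: Not balanced


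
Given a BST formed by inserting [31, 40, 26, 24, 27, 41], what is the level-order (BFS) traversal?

Tree insertion order: [31, 40, 26, 24, 27, 41]
Tree (level-order array): [31, 26, 40, 24, 27, None, 41]
BFS from the root, enqueuing left then right child of each popped node:
  queue [31] -> pop 31, enqueue [26, 40], visited so far: [31]
  queue [26, 40] -> pop 26, enqueue [24, 27], visited so far: [31, 26]
  queue [40, 24, 27] -> pop 40, enqueue [41], visited so far: [31, 26, 40]
  queue [24, 27, 41] -> pop 24, enqueue [none], visited so far: [31, 26, 40, 24]
  queue [27, 41] -> pop 27, enqueue [none], visited so far: [31, 26, 40, 24, 27]
  queue [41] -> pop 41, enqueue [none], visited so far: [31, 26, 40, 24, 27, 41]
Result: [31, 26, 40, 24, 27, 41]


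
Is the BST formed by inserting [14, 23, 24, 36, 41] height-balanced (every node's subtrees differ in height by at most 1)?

Tree (level-order array): [14, None, 23, None, 24, None, 36, None, 41]
Definition: a tree is height-balanced if, at every node, |h(left) - h(right)| <= 1 (empty subtree has height -1).
Bottom-up per-node check:
  node 41: h_left=-1, h_right=-1, diff=0 [OK], height=0
  node 36: h_left=-1, h_right=0, diff=1 [OK], height=1
  node 24: h_left=-1, h_right=1, diff=2 [FAIL (|-1-1|=2 > 1)], height=2
  node 23: h_left=-1, h_right=2, diff=3 [FAIL (|-1-2|=3 > 1)], height=3
  node 14: h_left=-1, h_right=3, diff=4 [FAIL (|-1-3|=4 > 1)], height=4
Node 24 violates the condition: |-1 - 1| = 2 > 1.
Result: Not balanced


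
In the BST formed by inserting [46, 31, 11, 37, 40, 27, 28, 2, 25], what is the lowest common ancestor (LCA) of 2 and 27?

Tree insertion order: [46, 31, 11, 37, 40, 27, 28, 2, 25]
Tree (level-order array): [46, 31, None, 11, 37, 2, 27, None, 40, None, None, 25, 28]
In a BST, the LCA of p=2, q=27 is the first node v on the
root-to-leaf path with p <= v <= q (go left if both < v, right if both > v).
Walk from root:
  at 46: both 2 and 27 < 46, go left
  at 31: both 2 and 27 < 31, go left
  at 11: 2 <= 11 <= 27, this is the LCA
LCA = 11


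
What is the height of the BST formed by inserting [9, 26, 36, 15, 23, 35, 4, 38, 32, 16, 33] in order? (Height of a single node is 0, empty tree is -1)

Insertion order: [9, 26, 36, 15, 23, 35, 4, 38, 32, 16, 33]
Tree (level-order array): [9, 4, 26, None, None, 15, 36, None, 23, 35, 38, 16, None, 32, None, None, None, None, None, None, 33]
Compute height bottom-up (empty subtree = -1):
  height(4) = 1 + max(-1, -1) = 0
  height(16) = 1 + max(-1, -1) = 0
  height(23) = 1 + max(0, -1) = 1
  height(15) = 1 + max(-1, 1) = 2
  height(33) = 1 + max(-1, -1) = 0
  height(32) = 1 + max(-1, 0) = 1
  height(35) = 1 + max(1, -1) = 2
  height(38) = 1 + max(-1, -1) = 0
  height(36) = 1 + max(2, 0) = 3
  height(26) = 1 + max(2, 3) = 4
  height(9) = 1 + max(0, 4) = 5
Height = 5


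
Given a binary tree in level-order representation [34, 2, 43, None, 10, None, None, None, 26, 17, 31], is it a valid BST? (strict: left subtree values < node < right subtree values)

Level-order array: [34, 2, 43, None, 10, None, None, None, 26, 17, 31]
Validate using subtree bounds (lo, hi): at each node, require lo < value < hi,
then recurse left with hi=value and right with lo=value.
Preorder trace (stopping at first violation):
  at node 34 with bounds (-inf, +inf): OK
  at node 2 with bounds (-inf, 34): OK
  at node 10 with bounds (2, 34): OK
  at node 26 with bounds (10, 34): OK
  at node 17 with bounds (10, 26): OK
  at node 31 with bounds (26, 34): OK
  at node 43 with bounds (34, +inf): OK
No violation found at any node.
Result: Valid BST


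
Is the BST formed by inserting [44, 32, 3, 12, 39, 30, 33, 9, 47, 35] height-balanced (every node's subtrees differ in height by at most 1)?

Tree (level-order array): [44, 32, 47, 3, 39, None, None, None, 12, 33, None, 9, 30, None, 35]
Definition: a tree is height-balanced if, at every node, |h(left) - h(right)| <= 1 (empty subtree has height -1).
Bottom-up per-node check:
  node 9: h_left=-1, h_right=-1, diff=0 [OK], height=0
  node 30: h_left=-1, h_right=-1, diff=0 [OK], height=0
  node 12: h_left=0, h_right=0, diff=0 [OK], height=1
  node 3: h_left=-1, h_right=1, diff=2 [FAIL (|-1-1|=2 > 1)], height=2
  node 35: h_left=-1, h_right=-1, diff=0 [OK], height=0
  node 33: h_left=-1, h_right=0, diff=1 [OK], height=1
  node 39: h_left=1, h_right=-1, diff=2 [FAIL (|1--1|=2 > 1)], height=2
  node 32: h_left=2, h_right=2, diff=0 [OK], height=3
  node 47: h_left=-1, h_right=-1, diff=0 [OK], height=0
  node 44: h_left=3, h_right=0, diff=3 [FAIL (|3-0|=3 > 1)], height=4
Node 3 violates the condition: |-1 - 1| = 2 > 1.
Result: Not balanced


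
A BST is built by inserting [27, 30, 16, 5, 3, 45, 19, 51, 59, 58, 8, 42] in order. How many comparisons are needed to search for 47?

Search path for 47: 27 -> 30 -> 45 -> 51
Found: False
Comparisons: 4


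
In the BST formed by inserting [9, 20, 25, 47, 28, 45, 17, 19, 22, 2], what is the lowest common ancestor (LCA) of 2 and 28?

Tree insertion order: [9, 20, 25, 47, 28, 45, 17, 19, 22, 2]
Tree (level-order array): [9, 2, 20, None, None, 17, 25, None, 19, 22, 47, None, None, None, None, 28, None, None, 45]
In a BST, the LCA of p=2, q=28 is the first node v on the
root-to-leaf path with p <= v <= q (go left if both < v, right if both > v).
Walk from root:
  at 9: 2 <= 9 <= 28, this is the LCA
LCA = 9


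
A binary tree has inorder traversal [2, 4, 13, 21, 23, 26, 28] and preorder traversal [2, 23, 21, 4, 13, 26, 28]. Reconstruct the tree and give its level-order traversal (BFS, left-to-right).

Inorder:  [2, 4, 13, 21, 23, 26, 28]
Preorder: [2, 23, 21, 4, 13, 26, 28]
Algorithm: preorder visits root first, so consume preorder in order;
for each root, split the current inorder slice at that value into
left-subtree inorder and right-subtree inorder, then recurse.
Recursive splits:
  root=2; inorder splits into left=[], right=[4, 13, 21, 23, 26, 28]
  root=23; inorder splits into left=[4, 13, 21], right=[26, 28]
  root=21; inorder splits into left=[4, 13], right=[]
  root=4; inorder splits into left=[], right=[13]
  root=13; inorder splits into left=[], right=[]
  root=26; inorder splits into left=[], right=[28]
  root=28; inorder splits into left=[], right=[]
Reconstructed level-order: [2, 23, 21, 26, 4, 28, 13]


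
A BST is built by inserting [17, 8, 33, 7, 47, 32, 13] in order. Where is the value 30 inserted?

Starting tree (level order): [17, 8, 33, 7, 13, 32, 47]
Insertion path: 17 -> 33 -> 32
Result: insert 30 as left child of 32
Final tree (level order): [17, 8, 33, 7, 13, 32, 47, None, None, None, None, 30]


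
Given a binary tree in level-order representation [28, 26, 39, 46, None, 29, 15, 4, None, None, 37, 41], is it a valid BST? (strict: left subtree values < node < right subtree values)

Level-order array: [28, 26, 39, 46, None, 29, 15, 4, None, None, 37, 41]
Validate using subtree bounds (lo, hi): at each node, require lo < value < hi,
then recurse left with hi=value and right with lo=value.
Preorder trace (stopping at first violation):
  at node 28 with bounds (-inf, +inf): OK
  at node 26 with bounds (-inf, 28): OK
  at node 46 with bounds (-inf, 26): VIOLATION
Node 46 violates its bound: not (-inf < 46 < 26).
Result: Not a valid BST


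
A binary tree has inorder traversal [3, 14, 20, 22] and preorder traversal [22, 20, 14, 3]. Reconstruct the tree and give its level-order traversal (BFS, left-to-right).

Inorder:  [3, 14, 20, 22]
Preorder: [22, 20, 14, 3]
Algorithm: preorder visits root first, so consume preorder in order;
for each root, split the current inorder slice at that value into
left-subtree inorder and right-subtree inorder, then recurse.
Recursive splits:
  root=22; inorder splits into left=[3, 14, 20], right=[]
  root=20; inorder splits into left=[3, 14], right=[]
  root=14; inorder splits into left=[3], right=[]
  root=3; inorder splits into left=[], right=[]
Reconstructed level-order: [22, 20, 14, 3]


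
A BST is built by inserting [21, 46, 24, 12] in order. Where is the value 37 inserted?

Starting tree (level order): [21, 12, 46, None, None, 24]
Insertion path: 21 -> 46 -> 24
Result: insert 37 as right child of 24
Final tree (level order): [21, 12, 46, None, None, 24, None, None, 37]


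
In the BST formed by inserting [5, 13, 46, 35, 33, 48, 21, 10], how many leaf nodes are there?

Tree built from: [5, 13, 46, 35, 33, 48, 21, 10]
Tree (level-order array): [5, None, 13, 10, 46, None, None, 35, 48, 33, None, None, None, 21]
Rule: A leaf has 0 children.
Per-node child counts:
  node 5: 1 child(ren)
  node 13: 2 child(ren)
  node 10: 0 child(ren)
  node 46: 2 child(ren)
  node 35: 1 child(ren)
  node 33: 1 child(ren)
  node 21: 0 child(ren)
  node 48: 0 child(ren)
Matching nodes: [10, 21, 48]
Count of leaf nodes: 3


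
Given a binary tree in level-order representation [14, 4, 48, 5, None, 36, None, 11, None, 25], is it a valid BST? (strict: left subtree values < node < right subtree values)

Level-order array: [14, 4, 48, 5, None, 36, None, 11, None, 25]
Validate using subtree bounds (lo, hi): at each node, require lo < value < hi,
then recurse left with hi=value and right with lo=value.
Preorder trace (stopping at first violation):
  at node 14 with bounds (-inf, +inf): OK
  at node 4 with bounds (-inf, 14): OK
  at node 5 with bounds (-inf, 4): VIOLATION
Node 5 violates its bound: not (-inf < 5 < 4).
Result: Not a valid BST


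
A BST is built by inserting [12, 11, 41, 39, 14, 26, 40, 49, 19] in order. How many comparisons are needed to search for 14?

Search path for 14: 12 -> 41 -> 39 -> 14
Found: True
Comparisons: 4


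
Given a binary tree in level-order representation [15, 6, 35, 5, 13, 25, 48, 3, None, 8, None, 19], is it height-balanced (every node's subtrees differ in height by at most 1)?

Tree (level-order array): [15, 6, 35, 5, 13, 25, 48, 3, None, 8, None, 19]
Definition: a tree is height-balanced if, at every node, |h(left) - h(right)| <= 1 (empty subtree has height -1).
Bottom-up per-node check:
  node 3: h_left=-1, h_right=-1, diff=0 [OK], height=0
  node 5: h_left=0, h_right=-1, diff=1 [OK], height=1
  node 8: h_left=-1, h_right=-1, diff=0 [OK], height=0
  node 13: h_left=0, h_right=-1, diff=1 [OK], height=1
  node 6: h_left=1, h_right=1, diff=0 [OK], height=2
  node 19: h_left=-1, h_right=-1, diff=0 [OK], height=0
  node 25: h_left=0, h_right=-1, diff=1 [OK], height=1
  node 48: h_left=-1, h_right=-1, diff=0 [OK], height=0
  node 35: h_left=1, h_right=0, diff=1 [OK], height=2
  node 15: h_left=2, h_right=2, diff=0 [OK], height=3
All nodes satisfy the balance condition.
Result: Balanced


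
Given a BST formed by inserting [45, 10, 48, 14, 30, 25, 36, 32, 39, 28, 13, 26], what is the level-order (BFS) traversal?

Tree insertion order: [45, 10, 48, 14, 30, 25, 36, 32, 39, 28, 13, 26]
Tree (level-order array): [45, 10, 48, None, 14, None, None, 13, 30, None, None, 25, 36, None, 28, 32, 39, 26]
BFS from the root, enqueuing left then right child of each popped node:
  queue [45] -> pop 45, enqueue [10, 48], visited so far: [45]
  queue [10, 48] -> pop 10, enqueue [14], visited so far: [45, 10]
  queue [48, 14] -> pop 48, enqueue [none], visited so far: [45, 10, 48]
  queue [14] -> pop 14, enqueue [13, 30], visited so far: [45, 10, 48, 14]
  queue [13, 30] -> pop 13, enqueue [none], visited so far: [45, 10, 48, 14, 13]
  queue [30] -> pop 30, enqueue [25, 36], visited so far: [45, 10, 48, 14, 13, 30]
  queue [25, 36] -> pop 25, enqueue [28], visited so far: [45, 10, 48, 14, 13, 30, 25]
  queue [36, 28] -> pop 36, enqueue [32, 39], visited so far: [45, 10, 48, 14, 13, 30, 25, 36]
  queue [28, 32, 39] -> pop 28, enqueue [26], visited so far: [45, 10, 48, 14, 13, 30, 25, 36, 28]
  queue [32, 39, 26] -> pop 32, enqueue [none], visited so far: [45, 10, 48, 14, 13, 30, 25, 36, 28, 32]
  queue [39, 26] -> pop 39, enqueue [none], visited so far: [45, 10, 48, 14, 13, 30, 25, 36, 28, 32, 39]
  queue [26] -> pop 26, enqueue [none], visited so far: [45, 10, 48, 14, 13, 30, 25, 36, 28, 32, 39, 26]
Result: [45, 10, 48, 14, 13, 30, 25, 36, 28, 32, 39, 26]


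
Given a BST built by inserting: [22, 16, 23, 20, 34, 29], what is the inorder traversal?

Tree insertion order: [22, 16, 23, 20, 34, 29]
Tree (level-order array): [22, 16, 23, None, 20, None, 34, None, None, 29]
Inorder traversal: [16, 20, 22, 23, 29, 34]


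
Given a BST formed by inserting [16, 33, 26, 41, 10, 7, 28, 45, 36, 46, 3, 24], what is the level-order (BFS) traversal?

Tree insertion order: [16, 33, 26, 41, 10, 7, 28, 45, 36, 46, 3, 24]
Tree (level-order array): [16, 10, 33, 7, None, 26, 41, 3, None, 24, 28, 36, 45, None, None, None, None, None, None, None, None, None, 46]
BFS from the root, enqueuing left then right child of each popped node:
  queue [16] -> pop 16, enqueue [10, 33], visited so far: [16]
  queue [10, 33] -> pop 10, enqueue [7], visited so far: [16, 10]
  queue [33, 7] -> pop 33, enqueue [26, 41], visited so far: [16, 10, 33]
  queue [7, 26, 41] -> pop 7, enqueue [3], visited so far: [16, 10, 33, 7]
  queue [26, 41, 3] -> pop 26, enqueue [24, 28], visited so far: [16, 10, 33, 7, 26]
  queue [41, 3, 24, 28] -> pop 41, enqueue [36, 45], visited so far: [16, 10, 33, 7, 26, 41]
  queue [3, 24, 28, 36, 45] -> pop 3, enqueue [none], visited so far: [16, 10, 33, 7, 26, 41, 3]
  queue [24, 28, 36, 45] -> pop 24, enqueue [none], visited so far: [16, 10, 33, 7, 26, 41, 3, 24]
  queue [28, 36, 45] -> pop 28, enqueue [none], visited so far: [16, 10, 33, 7, 26, 41, 3, 24, 28]
  queue [36, 45] -> pop 36, enqueue [none], visited so far: [16, 10, 33, 7, 26, 41, 3, 24, 28, 36]
  queue [45] -> pop 45, enqueue [46], visited so far: [16, 10, 33, 7, 26, 41, 3, 24, 28, 36, 45]
  queue [46] -> pop 46, enqueue [none], visited so far: [16, 10, 33, 7, 26, 41, 3, 24, 28, 36, 45, 46]
Result: [16, 10, 33, 7, 26, 41, 3, 24, 28, 36, 45, 46]


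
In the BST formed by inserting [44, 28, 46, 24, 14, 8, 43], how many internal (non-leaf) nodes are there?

Tree built from: [44, 28, 46, 24, 14, 8, 43]
Tree (level-order array): [44, 28, 46, 24, 43, None, None, 14, None, None, None, 8]
Rule: An internal node has at least one child.
Per-node child counts:
  node 44: 2 child(ren)
  node 28: 2 child(ren)
  node 24: 1 child(ren)
  node 14: 1 child(ren)
  node 8: 0 child(ren)
  node 43: 0 child(ren)
  node 46: 0 child(ren)
Matching nodes: [44, 28, 24, 14]
Count of internal (non-leaf) nodes: 4
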